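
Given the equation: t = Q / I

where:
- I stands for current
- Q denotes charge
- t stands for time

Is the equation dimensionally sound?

Yes

I (current) has dimensions [I].
Q (charge) has dimensions [I T].
t (time) has dimensions [T].

Left side: [T]
Right side: [T]

Both sides have the same dimensions, so the equation is dimensionally consistent.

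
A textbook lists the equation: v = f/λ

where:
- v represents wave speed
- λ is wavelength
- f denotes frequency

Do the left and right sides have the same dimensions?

No

v (wave speed) has dimensions [L T^-1].
λ (wavelength) has dimensions [L].
f (frequency) has dimensions [T^-1].

Left side: [L T^-1]
Right side: [L^-1 T^-1]

The two sides have different dimensions, so the equation is NOT dimensionally consistent.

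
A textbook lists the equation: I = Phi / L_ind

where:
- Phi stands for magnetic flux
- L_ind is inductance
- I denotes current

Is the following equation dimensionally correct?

Yes

Phi (magnetic flux) has dimensions [I^-1 L^2 M T^-2].
L_ind (inductance) has dimensions [I^-2 L^2 M T^-2].
I (current) has dimensions [I].

Left side: [I]
Right side: [I]

Both sides have the same dimensions, so the equation is dimensionally consistent.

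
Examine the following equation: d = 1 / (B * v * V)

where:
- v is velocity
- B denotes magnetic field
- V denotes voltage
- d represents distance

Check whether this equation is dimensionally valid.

No

v (velocity) has dimensions [L T^-1].
B (magnetic field) has dimensions [I^-1 M T^-2].
V (voltage) has dimensions [I^-1 L^2 M T^-3].
d (distance) has dimensions [L].

Left side: [L]
Right side: [I^2 L^-3 M^-2 T^6]

The two sides have different dimensions, so the equation is NOT dimensionally consistent.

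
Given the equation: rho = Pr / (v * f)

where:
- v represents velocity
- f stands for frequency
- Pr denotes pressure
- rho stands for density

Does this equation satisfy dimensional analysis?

No

v (velocity) has dimensions [L T^-1].
f (frequency) has dimensions [T^-1].
Pr (pressure) has dimensions [L^-1 M T^-2].
rho (density) has dimensions [L^-3 M].

Left side: [L^-3 M]
Right side: [L^-2 M]

The two sides have different dimensions, so the equation is NOT dimensionally consistent.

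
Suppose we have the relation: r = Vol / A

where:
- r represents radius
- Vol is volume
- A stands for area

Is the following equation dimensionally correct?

Yes

r (radius) has dimensions [L].
Vol (volume) has dimensions [L^3].
A (area) has dimensions [L^2].

Left side: [L]
Right side: [L]

Both sides have the same dimensions, so the equation is dimensionally consistent.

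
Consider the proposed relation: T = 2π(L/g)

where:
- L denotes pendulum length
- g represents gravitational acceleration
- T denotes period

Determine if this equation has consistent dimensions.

No

L (pendulum length) has dimensions [L].
g (gravitational acceleration) has dimensions [L T^-2].
T (period) has dimensions [T].

Left side: [T]
Right side: [T^2]

The two sides have different dimensions, so the equation is NOT dimensionally consistent.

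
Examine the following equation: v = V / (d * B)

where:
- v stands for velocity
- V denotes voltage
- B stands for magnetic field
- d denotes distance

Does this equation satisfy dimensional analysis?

Yes

v (velocity) has dimensions [L T^-1].
V (voltage) has dimensions [I^-1 L^2 M T^-3].
B (magnetic field) has dimensions [I^-1 M T^-2].
d (distance) has dimensions [L].

Left side: [L T^-1]
Right side: [L T^-1]

Both sides have the same dimensions, so the equation is dimensionally consistent.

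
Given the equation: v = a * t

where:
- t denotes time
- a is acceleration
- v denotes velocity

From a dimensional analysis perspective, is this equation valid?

Yes

t (time) has dimensions [T].
a (acceleration) has dimensions [L T^-2].
v (velocity) has dimensions [L T^-1].

Left side: [L T^-1]
Right side: [L T^-1]

Both sides have the same dimensions, so the equation is dimensionally consistent.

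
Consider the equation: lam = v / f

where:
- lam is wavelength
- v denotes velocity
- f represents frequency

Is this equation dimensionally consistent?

Yes

lam (wavelength) has dimensions [L].
v (velocity) has dimensions [L T^-1].
f (frequency) has dimensions [T^-1].

Left side: [L]
Right side: [L]

Both sides have the same dimensions, so the equation is dimensionally consistent.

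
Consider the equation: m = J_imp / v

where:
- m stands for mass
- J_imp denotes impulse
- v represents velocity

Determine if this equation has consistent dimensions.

Yes

m (mass) has dimensions [M].
J_imp (impulse) has dimensions [L M T^-1].
v (velocity) has dimensions [L T^-1].

Left side: [M]
Right side: [M]

Both sides have the same dimensions, so the equation is dimensionally consistent.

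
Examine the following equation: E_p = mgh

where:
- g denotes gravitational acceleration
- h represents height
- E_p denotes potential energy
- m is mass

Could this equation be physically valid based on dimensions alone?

Yes

g (gravitational acceleration) has dimensions [L T^-2].
h (height) has dimensions [L].
E_p (potential energy) has dimensions [L^2 M T^-2].
m (mass) has dimensions [M].

Left side: [L^2 M T^-2]
Right side: [L^2 M T^-2]

Both sides have the same dimensions, so the equation is dimensionally consistent.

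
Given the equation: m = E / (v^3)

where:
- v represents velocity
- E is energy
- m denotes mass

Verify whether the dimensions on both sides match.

No

v (velocity) has dimensions [L T^-1].
E (energy) has dimensions [L^2 M T^-2].
m (mass) has dimensions [M].

Left side: [M]
Right side: [L^-1 M T]

The two sides have different dimensions, so the equation is NOT dimensionally consistent.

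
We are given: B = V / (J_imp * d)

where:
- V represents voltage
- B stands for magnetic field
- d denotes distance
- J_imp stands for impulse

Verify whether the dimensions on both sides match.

No

V (voltage) has dimensions [I^-1 L^2 M T^-3].
B (magnetic field) has dimensions [I^-1 M T^-2].
d (distance) has dimensions [L].
J_imp (impulse) has dimensions [L M T^-1].

Left side: [I^-1 M T^-2]
Right side: [I^-1 T^-2]

The two sides have different dimensions, so the equation is NOT dimensionally consistent.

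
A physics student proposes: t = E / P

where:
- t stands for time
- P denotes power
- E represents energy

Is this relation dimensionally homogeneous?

Yes

t (time) has dimensions [T].
P (power) has dimensions [L^2 M T^-3].
E (energy) has dimensions [L^2 M T^-2].

Left side: [T]
Right side: [T]

Both sides have the same dimensions, so the equation is dimensionally consistent.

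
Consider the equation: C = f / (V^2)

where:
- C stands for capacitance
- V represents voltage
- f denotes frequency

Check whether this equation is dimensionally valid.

No

C (capacitance) has dimensions [I^2 L^-2 M^-1 T^4].
V (voltage) has dimensions [I^-1 L^2 M T^-3].
f (frequency) has dimensions [T^-1].

Left side: [I^2 L^-2 M^-1 T^4]
Right side: [I^2 L^-4 M^-2 T^5]

The two sides have different dimensions, so the equation is NOT dimensionally consistent.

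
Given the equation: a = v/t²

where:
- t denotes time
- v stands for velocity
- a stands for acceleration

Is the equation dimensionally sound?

No

t (time) has dimensions [T].
v (velocity) has dimensions [L T^-1].
a (acceleration) has dimensions [L T^-2].

Left side: [L T^-2]
Right side: [L T^-3]

The two sides have different dimensions, so the equation is NOT dimensionally consistent.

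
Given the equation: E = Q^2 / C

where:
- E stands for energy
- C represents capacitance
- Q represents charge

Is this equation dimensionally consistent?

Yes

E (energy) has dimensions [L^2 M T^-2].
C (capacitance) has dimensions [I^2 L^-2 M^-1 T^4].
Q (charge) has dimensions [I T].

Left side: [L^2 M T^-2]
Right side: [L^2 M T^-2]

Both sides have the same dimensions, so the equation is dimensionally consistent.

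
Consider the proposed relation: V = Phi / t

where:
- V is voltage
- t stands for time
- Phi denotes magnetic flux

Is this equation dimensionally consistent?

Yes

V (voltage) has dimensions [I^-1 L^2 M T^-3].
t (time) has dimensions [T].
Phi (magnetic flux) has dimensions [I^-1 L^2 M T^-2].

Left side: [I^-1 L^2 M T^-3]
Right side: [I^-1 L^2 M T^-3]

Both sides have the same dimensions, so the equation is dimensionally consistent.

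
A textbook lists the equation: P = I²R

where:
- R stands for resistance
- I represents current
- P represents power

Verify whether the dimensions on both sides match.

Yes

R (resistance) has dimensions [I^-2 L^2 M T^-3].
I (current) has dimensions [I].
P (power) has dimensions [L^2 M T^-3].

Left side: [L^2 M T^-3]
Right side: [L^2 M T^-3]

Both sides have the same dimensions, so the equation is dimensionally consistent.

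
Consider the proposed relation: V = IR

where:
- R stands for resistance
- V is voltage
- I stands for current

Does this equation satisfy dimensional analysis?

Yes

R (resistance) has dimensions [I^-2 L^2 M T^-3].
V (voltage) has dimensions [I^-1 L^2 M T^-3].
I (current) has dimensions [I].

Left side: [I^-1 L^2 M T^-3]
Right side: [I^-1 L^2 M T^-3]

Both sides have the same dimensions, so the equation is dimensionally consistent.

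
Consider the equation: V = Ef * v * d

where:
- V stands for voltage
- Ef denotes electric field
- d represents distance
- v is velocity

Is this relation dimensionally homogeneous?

No

V (voltage) has dimensions [I^-1 L^2 M T^-3].
Ef (electric field) has dimensions [I^-1 L M T^-3].
d (distance) has dimensions [L].
v (velocity) has dimensions [L T^-1].

Left side: [I^-1 L^2 M T^-3]
Right side: [I^-1 L^3 M T^-4]

The two sides have different dimensions, so the equation is NOT dimensionally consistent.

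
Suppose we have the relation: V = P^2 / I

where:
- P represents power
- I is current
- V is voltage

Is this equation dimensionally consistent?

No

P (power) has dimensions [L^2 M T^-3].
I (current) has dimensions [I].
V (voltage) has dimensions [I^-1 L^2 M T^-3].

Left side: [I^-1 L^2 M T^-3]
Right side: [I^-1 L^4 M^2 T^-6]

The two sides have different dimensions, so the equation is NOT dimensionally consistent.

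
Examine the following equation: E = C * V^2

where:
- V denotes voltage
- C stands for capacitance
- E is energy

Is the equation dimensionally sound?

Yes

V (voltage) has dimensions [I^-1 L^2 M T^-3].
C (capacitance) has dimensions [I^2 L^-2 M^-1 T^4].
E (energy) has dimensions [L^2 M T^-2].

Left side: [L^2 M T^-2]
Right side: [L^2 M T^-2]

Both sides have the same dimensions, so the equation is dimensionally consistent.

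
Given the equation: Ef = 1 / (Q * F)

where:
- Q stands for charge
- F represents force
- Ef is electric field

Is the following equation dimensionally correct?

No

Q (charge) has dimensions [I T].
F (force) has dimensions [L M T^-2].
Ef (electric field) has dimensions [I^-1 L M T^-3].

Left side: [I^-1 L M T^-3]
Right side: [I^-1 L^-1 M^-1 T]

The two sides have different dimensions, so the equation is NOT dimensionally consistent.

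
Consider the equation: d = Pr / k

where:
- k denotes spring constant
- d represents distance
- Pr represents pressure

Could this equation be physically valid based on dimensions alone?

No

k (spring constant) has dimensions [M T^-2].
d (distance) has dimensions [L].
Pr (pressure) has dimensions [L^-1 M T^-2].

Left side: [L]
Right side: [L^-1]

The two sides have different dimensions, so the equation is NOT dimensionally consistent.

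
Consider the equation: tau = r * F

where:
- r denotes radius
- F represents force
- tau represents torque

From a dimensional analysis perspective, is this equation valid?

Yes

r (radius) has dimensions [L].
F (force) has dimensions [L M T^-2].
tau (torque) has dimensions [L^2 M T^-2].

Left side: [L^2 M T^-2]
Right side: [L^2 M T^-2]

Both sides have the same dimensions, so the equation is dimensionally consistent.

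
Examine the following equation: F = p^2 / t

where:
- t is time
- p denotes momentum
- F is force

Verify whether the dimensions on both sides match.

No

t (time) has dimensions [T].
p (momentum) has dimensions [L M T^-1].
F (force) has dimensions [L M T^-2].

Left side: [L M T^-2]
Right side: [L^2 M^2 T^-3]

The two sides have different dimensions, so the equation is NOT dimensionally consistent.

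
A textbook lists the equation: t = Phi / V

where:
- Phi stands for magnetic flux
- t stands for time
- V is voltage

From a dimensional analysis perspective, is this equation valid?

Yes

Phi (magnetic flux) has dimensions [I^-1 L^2 M T^-2].
t (time) has dimensions [T].
V (voltage) has dimensions [I^-1 L^2 M T^-3].

Left side: [T]
Right side: [T]

Both sides have the same dimensions, so the equation is dimensionally consistent.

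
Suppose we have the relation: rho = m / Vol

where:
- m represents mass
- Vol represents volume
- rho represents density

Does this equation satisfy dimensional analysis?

Yes

m (mass) has dimensions [M].
Vol (volume) has dimensions [L^3].
rho (density) has dimensions [L^-3 M].

Left side: [L^-3 M]
Right side: [L^-3 M]

Both sides have the same dimensions, so the equation is dimensionally consistent.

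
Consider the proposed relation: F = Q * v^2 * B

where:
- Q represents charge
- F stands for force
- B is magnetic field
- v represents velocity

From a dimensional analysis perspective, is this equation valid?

No

Q (charge) has dimensions [I T].
F (force) has dimensions [L M T^-2].
B (magnetic field) has dimensions [I^-1 M T^-2].
v (velocity) has dimensions [L T^-1].

Left side: [L M T^-2]
Right side: [L^2 M T^-3]

The two sides have different dimensions, so the equation is NOT dimensionally consistent.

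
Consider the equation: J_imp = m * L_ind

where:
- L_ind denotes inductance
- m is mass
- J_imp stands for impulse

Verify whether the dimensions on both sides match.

No

L_ind (inductance) has dimensions [I^-2 L^2 M T^-2].
m (mass) has dimensions [M].
J_imp (impulse) has dimensions [L M T^-1].

Left side: [L M T^-1]
Right side: [I^-2 L^2 M^2 T^-2]

The two sides have different dimensions, so the equation is NOT dimensionally consistent.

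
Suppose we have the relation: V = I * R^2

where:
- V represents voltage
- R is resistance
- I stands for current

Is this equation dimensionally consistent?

No

V (voltage) has dimensions [I^-1 L^2 M T^-3].
R (resistance) has dimensions [I^-2 L^2 M T^-3].
I (current) has dimensions [I].

Left side: [I^-1 L^2 M T^-3]
Right side: [I^-3 L^4 M^2 T^-6]

The two sides have different dimensions, so the equation is NOT dimensionally consistent.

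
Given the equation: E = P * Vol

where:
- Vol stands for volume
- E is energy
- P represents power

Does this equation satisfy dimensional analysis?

No

Vol (volume) has dimensions [L^3].
E (energy) has dimensions [L^2 M T^-2].
P (power) has dimensions [L^2 M T^-3].

Left side: [L^2 M T^-2]
Right side: [L^5 M T^-3]

The two sides have different dimensions, so the equation is NOT dimensionally consistent.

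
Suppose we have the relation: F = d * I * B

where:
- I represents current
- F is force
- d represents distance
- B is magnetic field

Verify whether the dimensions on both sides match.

Yes

I (current) has dimensions [I].
F (force) has dimensions [L M T^-2].
d (distance) has dimensions [L].
B (magnetic field) has dimensions [I^-1 M T^-2].

Left side: [L M T^-2]
Right side: [L M T^-2]

Both sides have the same dimensions, so the equation is dimensionally consistent.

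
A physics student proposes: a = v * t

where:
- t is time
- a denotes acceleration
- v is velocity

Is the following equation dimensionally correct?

No

t (time) has dimensions [T].
a (acceleration) has dimensions [L T^-2].
v (velocity) has dimensions [L T^-1].

Left side: [L T^-2]
Right side: [L]

The two sides have different dimensions, so the equation is NOT dimensionally consistent.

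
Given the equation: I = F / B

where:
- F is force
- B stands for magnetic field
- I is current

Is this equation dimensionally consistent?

No

F (force) has dimensions [L M T^-2].
B (magnetic field) has dimensions [I^-1 M T^-2].
I (current) has dimensions [I].

Left side: [I]
Right side: [I L]

The two sides have different dimensions, so the equation is NOT dimensionally consistent.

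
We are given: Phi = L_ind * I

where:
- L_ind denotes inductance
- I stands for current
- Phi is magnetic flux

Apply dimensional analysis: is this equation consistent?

Yes

L_ind (inductance) has dimensions [I^-2 L^2 M T^-2].
I (current) has dimensions [I].
Phi (magnetic flux) has dimensions [I^-1 L^2 M T^-2].

Left side: [I^-1 L^2 M T^-2]
Right side: [I^-1 L^2 M T^-2]

Both sides have the same dimensions, so the equation is dimensionally consistent.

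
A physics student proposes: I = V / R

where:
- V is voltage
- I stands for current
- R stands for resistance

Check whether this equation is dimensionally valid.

Yes

V (voltage) has dimensions [I^-1 L^2 M T^-3].
I (current) has dimensions [I].
R (resistance) has dimensions [I^-2 L^2 M T^-3].

Left side: [I]
Right side: [I]

Both sides have the same dimensions, so the equation is dimensionally consistent.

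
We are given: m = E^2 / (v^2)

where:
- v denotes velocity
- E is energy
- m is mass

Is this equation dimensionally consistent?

No

v (velocity) has dimensions [L T^-1].
E (energy) has dimensions [L^2 M T^-2].
m (mass) has dimensions [M].

Left side: [M]
Right side: [L^2 M^2 T^-2]

The two sides have different dimensions, so the equation is NOT dimensionally consistent.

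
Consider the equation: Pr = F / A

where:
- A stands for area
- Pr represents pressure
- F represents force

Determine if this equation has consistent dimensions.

Yes

A (area) has dimensions [L^2].
Pr (pressure) has dimensions [L^-1 M T^-2].
F (force) has dimensions [L M T^-2].

Left side: [L^-1 M T^-2]
Right side: [L^-1 M T^-2]

Both sides have the same dimensions, so the equation is dimensionally consistent.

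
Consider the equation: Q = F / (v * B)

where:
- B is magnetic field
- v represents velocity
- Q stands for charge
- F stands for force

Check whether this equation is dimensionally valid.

Yes

B (magnetic field) has dimensions [I^-1 M T^-2].
v (velocity) has dimensions [L T^-1].
Q (charge) has dimensions [I T].
F (force) has dimensions [L M T^-2].

Left side: [I T]
Right side: [I T]

Both sides have the same dimensions, so the equation is dimensionally consistent.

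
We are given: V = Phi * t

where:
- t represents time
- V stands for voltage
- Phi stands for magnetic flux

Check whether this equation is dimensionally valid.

No

t (time) has dimensions [T].
V (voltage) has dimensions [I^-1 L^2 M T^-3].
Phi (magnetic flux) has dimensions [I^-1 L^2 M T^-2].

Left side: [I^-1 L^2 M T^-3]
Right side: [I^-1 L^2 M T^-1]

The two sides have different dimensions, so the equation is NOT dimensionally consistent.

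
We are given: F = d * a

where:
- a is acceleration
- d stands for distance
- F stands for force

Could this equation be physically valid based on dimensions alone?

No

a (acceleration) has dimensions [L T^-2].
d (distance) has dimensions [L].
F (force) has dimensions [L M T^-2].

Left side: [L M T^-2]
Right side: [L^2 T^-2]

The two sides have different dimensions, so the equation is NOT dimensionally consistent.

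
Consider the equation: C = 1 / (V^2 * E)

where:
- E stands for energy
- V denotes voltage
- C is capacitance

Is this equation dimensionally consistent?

No

E (energy) has dimensions [L^2 M T^-2].
V (voltage) has dimensions [I^-1 L^2 M T^-3].
C (capacitance) has dimensions [I^2 L^-2 M^-1 T^4].

Left side: [I^2 L^-2 M^-1 T^4]
Right side: [I^2 L^-6 M^-3 T^8]

The two sides have different dimensions, so the equation is NOT dimensionally consistent.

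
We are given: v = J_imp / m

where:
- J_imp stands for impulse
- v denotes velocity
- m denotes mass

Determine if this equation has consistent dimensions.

Yes

J_imp (impulse) has dimensions [L M T^-1].
v (velocity) has dimensions [L T^-1].
m (mass) has dimensions [M].

Left side: [L T^-1]
Right side: [L T^-1]

Both sides have the same dimensions, so the equation is dimensionally consistent.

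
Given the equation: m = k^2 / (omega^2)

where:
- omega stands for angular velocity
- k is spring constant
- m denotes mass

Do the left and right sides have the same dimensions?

No

omega (angular velocity) has dimensions [T^-1].
k (spring constant) has dimensions [M T^-2].
m (mass) has dimensions [M].

Left side: [M]
Right side: [M^2 T^-2]

The two sides have different dimensions, so the equation is NOT dimensionally consistent.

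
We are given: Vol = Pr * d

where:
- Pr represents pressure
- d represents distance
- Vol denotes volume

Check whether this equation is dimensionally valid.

No

Pr (pressure) has dimensions [L^-1 M T^-2].
d (distance) has dimensions [L].
Vol (volume) has dimensions [L^3].

Left side: [L^3]
Right side: [M T^-2]

The two sides have different dimensions, so the equation is NOT dimensionally consistent.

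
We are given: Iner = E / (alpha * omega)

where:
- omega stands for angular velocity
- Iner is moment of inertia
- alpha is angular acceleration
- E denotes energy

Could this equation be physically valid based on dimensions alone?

No

omega (angular velocity) has dimensions [T^-1].
Iner (moment of inertia) has dimensions [L^2 M].
alpha (angular acceleration) has dimensions [T^-2].
E (energy) has dimensions [L^2 M T^-2].

Left side: [L^2 M]
Right side: [L^2 M T]

The two sides have different dimensions, so the equation is NOT dimensionally consistent.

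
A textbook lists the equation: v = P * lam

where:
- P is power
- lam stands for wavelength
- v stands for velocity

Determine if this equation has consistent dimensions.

No

P (power) has dimensions [L^2 M T^-3].
lam (wavelength) has dimensions [L].
v (velocity) has dimensions [L T^-1].

Left side: [L T^-1]
Right side: [L^3 M T^-3]

The two sides have different dimensions, so the equation is NOT dimensionally consistent.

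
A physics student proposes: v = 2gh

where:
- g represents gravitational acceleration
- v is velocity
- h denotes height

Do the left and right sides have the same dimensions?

No

g (gravitational acceleration) has dimensions [L T^-2].
v (velocity) has dimensions [L T^-1].
h (height) has dimensions [L].

Left side: [L T^-1]
Right side: [L^2 T^-2]

The two sides have different dimensions, so the equation is NOT dimensionally consistent.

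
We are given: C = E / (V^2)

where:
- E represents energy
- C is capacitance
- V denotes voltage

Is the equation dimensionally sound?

Yes

E (energy) has dimensions [L^2 M T^-2].
C (capacitance) has dimensions [I^2 L^-2 M^-1 T^4].
V (voltage) has dimensions [I^-1 L^2 M T^-3].

Left side: [I^2 L^-2 M^-1 T^4]
Right side: [I^2 L^-2 M^-1 T^4]

Both sides have the same dimensions, so the equation is dimensionally consistent.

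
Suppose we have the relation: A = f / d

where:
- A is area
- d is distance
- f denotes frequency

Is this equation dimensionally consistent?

No

A (area) has dimensions [L^2].
d (distance) has dimensions [L].
f (frequency) has dimensions [T^-1].

Left side: [L^2]
Right side: [L^-1 T^-1]

The two sides have different dimensions, so the equation is NOT dimensionally consistent.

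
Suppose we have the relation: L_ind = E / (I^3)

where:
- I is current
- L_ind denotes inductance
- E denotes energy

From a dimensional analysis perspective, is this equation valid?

No

I (current) has dimensions [I].
L_ind (inductance) has dimensions [I^-2 L^2 M T^-2].
E (energy) has dimensions [L^2 M T^-2].

Left side: [I^-2 L^2 M T^-2]
Right side: [I^-3 L^2 M T^-2]

The two sides have different dimensions, so the equation is NOT dimensionally consistent.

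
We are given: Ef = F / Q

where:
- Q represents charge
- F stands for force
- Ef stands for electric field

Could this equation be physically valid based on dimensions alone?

Yes

Q (charge) has dimensions [I T].
F (force) has dimensions [L M T^-2].
Ef (electric field) has dimensions [I^-1 L M T^-3].

Left side: [I^-1 L M T^-3]
Right side: [I^-1 L M T^-3]

Both sides have the same dimensions, so the equation is dimensionally consistent.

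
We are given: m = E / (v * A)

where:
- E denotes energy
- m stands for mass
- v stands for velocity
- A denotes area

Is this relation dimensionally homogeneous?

No

E (energy) has dimensions [L^2 M T^-2].
m (mass) has dimensions [M].
v (velocity) has dimensions [L T^-1].
A (area) has dimensions [L^2].

Left side: [M]
Right side: [L^-1 M T^-1]

The two sides have different dimensions, so the equation is NOT dimensionally consistent.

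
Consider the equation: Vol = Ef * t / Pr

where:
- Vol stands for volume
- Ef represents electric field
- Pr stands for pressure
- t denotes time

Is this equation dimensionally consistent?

No

Vol (volume) has dimensions [L^3].
Ef (electric field) has dimensions [I^-1 L M T^-3].
Pr (pressure) has dimensions [L^-1 M T^-2].
t (time) has dimensions [T].

Left side: [L^3]
Right side: [I^-1 L^2]

The two sides have different dimensions, so the equation is NOT dimensionally consistent.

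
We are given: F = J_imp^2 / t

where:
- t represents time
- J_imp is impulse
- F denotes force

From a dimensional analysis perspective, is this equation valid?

No

t (time) has dimensions [T].
J_imp (impulse) has dimensions [L M T^-1].
F (force) has dimensions [L M T^-2].

Left side: [L M T^-2]
Right side: [L^2 M^2 T^-3]

The two sides have different dimensions, so the equation is NOT dimensionally consistent.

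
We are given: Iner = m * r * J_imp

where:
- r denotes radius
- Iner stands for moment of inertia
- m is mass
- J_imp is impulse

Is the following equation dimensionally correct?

No

r (radius) has dimensions [L].
Iner (moment of inertia) has dimensions [L^2 M].
m (mass) has dimensions [M].
J_imp (impulse) has dimensions [L M T^-1].

Left side: [L^2 M]
Right side: [L^2 M^2 T^-1]

The two sides have different dimensions, so the equation is NOT dimensionally consistent.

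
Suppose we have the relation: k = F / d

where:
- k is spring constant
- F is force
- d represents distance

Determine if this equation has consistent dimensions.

Yes

k (spring constant) has dimensions [M T^-2].
F (force) has dimensions [L M T^-2].
d (distance) has dimensions [L].

Left side: [M T^-2]
Right side: [M T^-2]

Both sides have the same dimensions, so the equation is dimensionally consistent.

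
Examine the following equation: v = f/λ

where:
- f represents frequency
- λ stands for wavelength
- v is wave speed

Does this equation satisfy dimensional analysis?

No

f (frequency) has dimensions [T^-1].
λ (wavelength) has dimensions [L].
v (wave speed) has dimensions [L T^-1].

Left side: [L T^-1]
Right side: [L^-1 T^-1]

The two sides have different dimensions, so the equation is NOT dimensionally consistent.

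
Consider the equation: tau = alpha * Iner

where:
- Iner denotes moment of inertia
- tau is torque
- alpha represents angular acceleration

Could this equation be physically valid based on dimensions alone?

Yes

Iner (moment of inertia) has dimensions [L^2 M].
tau (torque) has dimensions [L^2 M T^-2].
alpha (angular acceleration) has dimensions [T^-2].

Left side: [L^2 M T^-2]
Right side: [L^2 M T^-2]

Both sides have the same dimensions, so the equation is dimensionally consistent.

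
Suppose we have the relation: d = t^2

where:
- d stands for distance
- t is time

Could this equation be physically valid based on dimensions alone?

No

d (distance) has dimensions [L].
t (time) has dimensions [T].

Left side: [L]
Right side: [T^2]

The two sides have different dimensions, so the equation is NOT dimensionally consistent.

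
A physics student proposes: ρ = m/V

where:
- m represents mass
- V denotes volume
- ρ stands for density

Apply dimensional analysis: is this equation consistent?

Yes

m (mass) has dimensions [M].
V (volume) has dimensions [L^3].
ρ (density) has dimensions [L^-3 M].

Left side: [L^-3 M]
Right side: [L^-3 M]

Both sides have the same dimensions, so the equation is dimensionally consistent.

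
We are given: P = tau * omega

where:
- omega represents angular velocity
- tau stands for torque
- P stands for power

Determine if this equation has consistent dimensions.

Yes

omega (angular velocity) has dimensions [T^-1].
tau (torque) has dimensions [L^2 M T^-2].
P (power) has dimensions [L^2 M T^-3].

Left side: [L^2 M T^-3]
Right side: [L^2 M T^-3]

Both sides have the same dimensions, so the equation is dimensionally consistent.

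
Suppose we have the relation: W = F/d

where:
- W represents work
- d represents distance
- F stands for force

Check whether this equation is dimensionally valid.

No

W (work) has dimensions [L^2 M T^-2].
d (distance) has dimensions [L].
F (force) has dimensions [L M T^-2].

Left side: [L^2 M T^-2]
Right side: [M T^-2]

The two sides have different dimensions, so the equation is NOT dimensionally consistent.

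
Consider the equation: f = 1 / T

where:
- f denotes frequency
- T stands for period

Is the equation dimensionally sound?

Yes

f (frequency) has dimensions [T^-1].
T (period) has dimensions [T].

Left side: [T^-1]
Right side: [T^-1]

Both sides have the same dimensions, so the equation is dimensionally consistent.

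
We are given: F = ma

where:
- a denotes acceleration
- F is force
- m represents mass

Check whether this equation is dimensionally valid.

Yes

a (acceleration) has dimensions [L T^-2].
F (force) has dimensions [L M T^-2].
m (mass) has dimensions [M].

Left side: [L M T^-2]
Right side: [L M T^-2]

Both sides have the same dimensions, so the equation is dimensionally consistent.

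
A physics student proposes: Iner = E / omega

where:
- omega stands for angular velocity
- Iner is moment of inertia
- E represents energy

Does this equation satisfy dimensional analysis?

No

omega (angular velocity) has dimensions [T^-1].
Iner (moment of inertia) has dimensions [L^2 M].
E (energy) has dimensions [L^2 M T^-2].

Left side: [L^2 M]
Right side: [L^2 M T^-1]

The two sides have different dimensions, so the equation is NOT dimensionally consistent.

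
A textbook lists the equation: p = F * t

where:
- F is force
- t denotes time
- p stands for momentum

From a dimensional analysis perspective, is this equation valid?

Yes

F (force) has dimensions [L M T^-2].
t (time) has dimensions [T].
p (momentum) has dimensions [L M T^-1].

Left side: [L M T^-1]
Right side: [L M T^-1]

Both sides have the same dimensions, so the equation is dimensionally consistent.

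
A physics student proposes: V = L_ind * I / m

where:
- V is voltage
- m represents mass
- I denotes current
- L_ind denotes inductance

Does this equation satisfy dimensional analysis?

No

V (voltage) has dimensions [I^-1 L^2 M T^-3].
m (mass) has dimensions [M].
I (current) has dimensions [I].
L_ind (inductance) has dimensions [I^-2 L^2 M T^-2].

Left side: [I^-1 L^2 M T^-3]
Right side: [I^-1 L^2 T^-2]

The two sides have different dimensions, so the equation is NOT dimensionally consistent.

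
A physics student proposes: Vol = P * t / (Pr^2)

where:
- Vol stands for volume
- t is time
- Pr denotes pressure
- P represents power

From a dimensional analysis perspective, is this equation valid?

No

Vol (volume) has dimensions [L^3].
t (time) has dimensions [T].
Pr (pressure) has dimensions [L^-1 M T^-2].
P (power) has dimensions [L^2 M T^-3].

Left side: [L^3]
Right side: [L^4 M^-1 T^2]

The two sides have different dimensions, so the equation is NOT dimensionally consistent.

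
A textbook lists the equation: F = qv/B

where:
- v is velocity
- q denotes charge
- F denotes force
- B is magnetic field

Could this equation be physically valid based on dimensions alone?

No

v (velocity) has dimensions [L T^-1].
q (charge) has dimensions [I T].
F (force) has dimensions [L M T^-2].
B (magnetic field) has dimensions [I^-1 M T^-2].

Left side: [L M T^-2]
Right side: [I^2 L M^-1 T^2]

The two sides have different dimensions, so the equation is NOT dimensionally consistent.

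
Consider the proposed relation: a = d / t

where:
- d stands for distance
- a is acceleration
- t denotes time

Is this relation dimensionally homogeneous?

No

d (distance) has dimensions [L].
a (acceleration) has dimensions [L T^-2].
t (time) has dimensions [T].

Left side: [L T^-2]
Right side: [L T^-1]

The two sides have different dimensions, so the equation is NOT dimensionally consistent.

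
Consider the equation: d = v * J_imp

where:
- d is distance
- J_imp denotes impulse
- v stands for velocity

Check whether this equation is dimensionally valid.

No

d (distance) has dimensions [L].
J_imp (impulse) has dimensions [L M T^-1].
v (velocity) has dimensions [L T^-1].

Left side: [L]
Right side: [L^2 M T^-2]

The two sides have different dimensions, so the equation is NOT dimensionally consistent.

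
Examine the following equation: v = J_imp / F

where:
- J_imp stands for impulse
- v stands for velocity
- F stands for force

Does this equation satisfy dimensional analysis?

No

J_imp (impulse) has dimensions [L M T^-1].
v (velocity) has dimensions [L T^-1].
F (force) has dimensions [L M T^-2].

Left side: [L T^-1]
Right side: [T]

The two sides have different dimensions, so the equation is NOT dimensionally consistent.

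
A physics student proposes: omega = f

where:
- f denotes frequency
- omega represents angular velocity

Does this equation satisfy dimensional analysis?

Yes

f (frequency) has dimensions [T^-1].
omega (angular velocity) has dimensions [T^-1].

Left side: [T^-1]
Right side: [T^-1]

Both sides have the same dimensions, so the equation is dimensionally consistent.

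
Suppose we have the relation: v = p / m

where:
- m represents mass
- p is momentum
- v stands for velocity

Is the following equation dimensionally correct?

Yes

m (mass) has dimensions [M].
p (momentum) has dimensions [L M T^-1].
v (velocity) has dimensions [L T^-1].

Left side: [L T^-1]
Right side: [L T^-1]

Both sides have the same dimensions, so the equation is dimensionally consistent.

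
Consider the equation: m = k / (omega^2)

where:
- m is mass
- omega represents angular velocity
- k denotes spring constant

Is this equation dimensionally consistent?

Yes

m (mass) has dimensions [M].
omega (angular velocity) has dimensions [T^-1].
k (spring constant) has dimensions [M T^-2].

Left side: [M]
Right side: [M]

Both sides have the same dimensions, so the equation is dimensionally consistent.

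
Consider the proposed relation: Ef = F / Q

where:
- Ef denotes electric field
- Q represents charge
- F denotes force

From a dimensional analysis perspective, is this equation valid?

Yes

Ef (electric field) has dimensions [I^-1 L M T^-3].
Q (charge) has dimensions [I T].
F (force) has dimensions [L M T^-2].

Left side: [I^-1 L M T^-3]
Right side: [I^-1 L M T^-3]

Both sides have the same dimensions, so the equation is dimensionally consistent.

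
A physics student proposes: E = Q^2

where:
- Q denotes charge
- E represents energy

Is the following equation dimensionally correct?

No

Q (charge) has dimensions [I T].
E (energy) has dimensions [L^2 M T^-2].

Left side: [L^2 M T^-2]
Right side: [I^2 T^2]

The two sides have different dimensions, so the equation is NOT dimensionally consistent.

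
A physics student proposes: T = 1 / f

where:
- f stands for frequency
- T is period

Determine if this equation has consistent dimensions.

Yes

f (frequency) has dimensions [T^-1].
T (period) has dimensions [T].

Left side: [T]
Right side: [T]

Both sides have the same dimensions, so the equation is dimensionally consistent.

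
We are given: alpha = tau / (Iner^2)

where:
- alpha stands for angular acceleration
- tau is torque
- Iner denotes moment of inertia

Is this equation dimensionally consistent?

No

alpha (angular acceleration) has dimensions [T^-2].
tau (torque) has dimensions [L^2 M T^-2].
Iner (moment of inertia) has dimensions [L^2 M].

Left side: [T^-2]
Right side: [L^-2 M^-1 T^-2]

The two sides have different dimensions, so the equation is NOT dimensionally consistent.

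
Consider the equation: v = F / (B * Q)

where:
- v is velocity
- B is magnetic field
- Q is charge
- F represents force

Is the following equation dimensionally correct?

Yes

v (velocity) has dimensions [L T^-1].
B (magnetic field) has dimensions [I^-1 M T^-2].
Q (charge) has dimensions [I T].
F (force) has dimensions [L M T^-2].

Left side: [L T^-1]
Right side: [L T^-1]

Both sides have the same dimensions, so the equation is dimensionally consistent.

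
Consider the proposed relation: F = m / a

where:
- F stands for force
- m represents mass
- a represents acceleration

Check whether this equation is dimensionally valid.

No

F (force) has dimensions [L M T^-2].
m (mass) has dimensions [M].
a (acceleration) has dimensions [L T^-2].

Left side: [L M T^-2]
Right side: [L^-1 M T^2]

The two sides have different dimensions, so the equation is NOT dimensionally consistent.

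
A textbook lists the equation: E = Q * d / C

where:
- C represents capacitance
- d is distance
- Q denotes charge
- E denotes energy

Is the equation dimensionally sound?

No

C (capacitance) has dimensions [I^2 L^-2 M^-1 T^4].
d (distance) has dimensions [L].
Q (charge) has dimensions [I T].
E (energy) has dimensions [L^2 M T^-2].

Left side: [L^2 M T^-2]
Right side: [I^-1 L^3 M T^-3]

The two sides have different dimensions, so the equation is NOT dimensionally consistent.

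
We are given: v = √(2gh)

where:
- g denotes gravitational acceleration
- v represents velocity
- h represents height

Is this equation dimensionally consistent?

Yes

g (gravitational acceleration) has dimensions [L T^-2].
v (velocity) has dimensions [L T^-1].
h (height) has dimensions [L].

Left side: [L T^-1]
Right side: [L T^-1]

Both sides have the same dimensions, so the equation is dimensionally consistent.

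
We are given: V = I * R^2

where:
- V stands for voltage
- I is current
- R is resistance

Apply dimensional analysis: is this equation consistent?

No

V (voltage) has dimensions [I^-1 L^2 M T^-3].
I (current) has dimensions [I].
R (resistance) has dimensions [I^-2 L^2 M T^-3].

Left side: [I^-1 L^2 M T^-3]
Right side: [I^-3 L^4 M^2 T^-6]

The two sides have different dimensions, so the equation is NOT dimensionally consistent.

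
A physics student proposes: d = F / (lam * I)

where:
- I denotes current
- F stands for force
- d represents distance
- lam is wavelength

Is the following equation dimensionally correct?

No

I (current) has dimensions [I].
F (force) has dimensions [L M T^-2].
d (distance) has dimensions [L].
lam (wavelength) has dimensions [L].

Left side: [L]
Right side: [I^-1 M T^-2]

The two sides have different dimensions, so the equation is NOT dimensionally consistent.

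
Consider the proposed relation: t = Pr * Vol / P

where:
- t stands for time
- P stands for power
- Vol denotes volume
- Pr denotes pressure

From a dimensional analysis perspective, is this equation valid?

Yes

t (time) has dimensions [T].
P (power) has dimensions [L^2 M T^-3].
Vol (volume) has dimensions [L^3].
Pr (pressure) has dimensions [L^-1 M T^-2].

Left side: [T]
Right side: [T]

Both sides have the same dimensions, so the equation is dimensionally consistent.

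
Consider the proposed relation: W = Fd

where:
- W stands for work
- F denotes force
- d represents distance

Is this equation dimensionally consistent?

Yes

W (work) has dimensions [L^2 M T^-2].
F (force) has dimensions [L M T^-2].
d (distance) has dimensions [L].

Left side: [L^2 M T^-2]
Right side: [L^2 M T^-2]

Both sides have the same dimensions, so the equation is dimensionally consistent.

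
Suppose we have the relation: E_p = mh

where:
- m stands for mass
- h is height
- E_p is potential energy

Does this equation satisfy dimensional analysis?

No

m (mass) has dimensions [M].
h (height) has dimensions [L].
E_p (potential energy) has dimensions [L^2 M T^-2].

Left side: [L^2 M T^-2]
Right side: [L M]

The two sides have different dimensions, so the equation is NOT dimensionally consistent.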